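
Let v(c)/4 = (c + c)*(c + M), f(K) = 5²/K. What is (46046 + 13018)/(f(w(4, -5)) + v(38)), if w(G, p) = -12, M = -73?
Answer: -708768/127705 ≈ -5.5500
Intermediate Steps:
f(K) = 25/K
v(c) = 8*c*(-73 + c) (v(c) = 4*((c + c)*(c - 73)) = 4*((2*c)*(-73 + c)) = 4*(2*c*(-73 + c)) = 8*c*(-73 + c))
(46046 + 13018)/(f(w(4, -5)) + v(38)) = (46046 + 13018)/(25/(-12) + 8*38*(-73 + 38)) = 59064/(25*(-1/12) + 8*38*(-35)) = 59064/(-25/12 - 10640) = 59064/(-127705/12) = 59064*(-12/127705) = -708768/127705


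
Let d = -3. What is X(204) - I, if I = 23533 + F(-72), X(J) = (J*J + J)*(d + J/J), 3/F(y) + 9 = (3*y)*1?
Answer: -8037974/75 ≈ -1.0717e+5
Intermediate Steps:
F(y) = 3/(-9 + 3*y) (F(y) = 3/(-9 + (3*y)*1) = 3/(-9 + 3*y))
X(J) = -2*J - 2*J² (X(J) = (J*J + J)*(-3 + J/J) = (J² + J)*(-3 + 1) = (J + J²)*(-2) = -2*J - 2*J²)
I = 1764974/75 (I = 23533 + 1/(-3 - 72) = 23533 + 1/(-75) = 23533 - 1/75 = 1764974/75 ≈ 23533.)
X(204) - I = 2*204*(-1 - 1*204) - 1*1764974/75 = 2*204*(-1 - 204) - 1764974/75 = 2*204*(-205) - 1764974/75 = -83640 - 1764974/75 = -8037974/75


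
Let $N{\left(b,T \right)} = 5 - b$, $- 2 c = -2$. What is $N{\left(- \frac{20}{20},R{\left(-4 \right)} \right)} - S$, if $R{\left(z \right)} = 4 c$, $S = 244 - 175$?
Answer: $-63$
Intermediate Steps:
$S = 69$ ($S = 244 - 175 = 69$)
$c = 1$ ($c = \left(- \frac{1}{2}\right) \left(-2\right) = 1$)
$R{\left(z \right)} = 4$ ($R{\left(z \right)} = 4 \cdot 1 = 4$)
$N{\left(- \frac{20}{20},R{\left(-4 \right)} \right)} - S = \left(5 - - \frac{20}{20}\right) - 69 = \left(5 - \left(-20\right) \frac{1}{20}\right) - 69 = \left(5 - -1\right) - 69 = \left(5 + 1\right) - 69 = 6 - 69 = -63$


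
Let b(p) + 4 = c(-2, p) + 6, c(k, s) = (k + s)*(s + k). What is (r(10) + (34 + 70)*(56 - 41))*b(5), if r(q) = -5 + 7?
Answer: 17182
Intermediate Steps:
c(k, s) = (k + s)² (c(k, s) = (k + s)*(k + s) = (k + s)²)
r(q) = 2
b(p) = 2 + (-2 + p)² (b(p) = -4 + ((-2 + p)² + 6) = -4 + (6 + (-2 + p)²) = 2 + (-2 + p)²)
(r(10) + (34 + 70)*(56 - 41))*b(5) = (2 + (34 + 70)*(56 - 41))*(2 + (-2 + 5)²) = (2 + 104*15)*(2 + 3²) = (2 + 1560)*(2 + 9) = 1562*11 = 17182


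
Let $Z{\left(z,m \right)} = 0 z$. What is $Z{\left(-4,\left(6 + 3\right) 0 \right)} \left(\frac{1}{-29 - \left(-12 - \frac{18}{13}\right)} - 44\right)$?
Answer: $0$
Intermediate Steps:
$Z{\left(z,m \right)} = 0$
$Z{\left(-4,\left(6 + 3\right) 0 \right)} \left(\frac{1}{-29 - \left(-12 - \frac{18}{13}\right)} - 44\right) = 0 \left(\frac{1}{-29 - \left(-12 - \frac{18}{13}\right)} - 44\right) = 0 \left(\frac{1}{-29 - - \frac{174}{13}} - 44\right) = 0 \left(\frac{1}{-29 + \left(\frac{18}{13} + 12\right)} - 44\right) = 0 \left(\frac{1}{-29 + \frac{174}{13}} - 44\right) = 0 \left(\frac{1}{- \frac{203}{13}} - 44\right) = 0 \left(- \frac{13}{203} - 44\right) = 0 \left(- \frac{8945}{203}\right) = 0$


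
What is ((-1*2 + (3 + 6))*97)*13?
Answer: 8827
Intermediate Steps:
((-1*2 + (3 + 6))*97)*13 = ((-2 + 9)*97)*13 = (7*97)*13 = 679*13 = 8827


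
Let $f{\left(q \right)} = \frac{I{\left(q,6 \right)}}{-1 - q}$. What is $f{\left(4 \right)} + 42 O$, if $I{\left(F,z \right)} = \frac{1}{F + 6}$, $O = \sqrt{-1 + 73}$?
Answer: $- \frac{1}{50} + 252 \sqrt{2} \approx 356.36$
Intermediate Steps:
$O = 6 \sqrt{2}$ ($O = \sqrt{72} = 6 \sqrt{2} \approx 8.4853$)
$I{\left(F,z \right)} = \frac{1}{6 + F}$
$f{\left(q \right)} = \frac{1}{\left(-1 - q\right) \left(6 + q\right)}$ ($f{\left(q \right)} = \frac{1}{\left(6 + q\right) \left(-1 - q\right)} = \frac{1}{\left(-1 - q\right) \left(6 + q\right)}$)
$f{\left(4 \right)} + 42 O = - \frac{1}{\left(1 + 4\right) \left(6 + 4\right)} + 42 \cdot 6 \sqrt{2} = - \frac{1}{5 \cdot 10} + 252 \sqrt{2} = \left(-1\right) \frac{1}{5} \cdot \frac{1}{10} + 252 \sqrt{2} = - \frac{1}{50} + 252 \sqrt{2}$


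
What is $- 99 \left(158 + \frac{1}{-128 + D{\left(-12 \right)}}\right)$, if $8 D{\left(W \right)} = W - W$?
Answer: $- \frac{2002077}{128} \approx -15641.0$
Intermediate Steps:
$D{\left(W \right)} = 0$ ($D{\left(W \right)} = \frac{W - W}{8} = \frac{1}{8} \cdot 0 = 0$)
$- 99 \left(158 + \frac{1}{-128 + D{\left(-12 \right)}}\right) = - 99 \left(158 + \frac{1}{-128 + 0}\right) = - 99 \left(158 + \frac{1}{-128}\right) = - 99 \left(158 - \frac{1}{128}\right) = \left(-99\right) \frac{20223}{128} = - \frac{2002077}{128}$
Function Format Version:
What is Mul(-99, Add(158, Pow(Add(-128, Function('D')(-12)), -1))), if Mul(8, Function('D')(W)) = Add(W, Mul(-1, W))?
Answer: Rational(-2002077, 128) ≈ -15641.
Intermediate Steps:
Function('D')(W) = 0 (Function('D')(W) = Mul(Rational(1, 8), Add(W, Mul(-1, W))) = Mul(Rational(1, 8), 0) = 0)
Mul(-99, Add(158, Pow(Add(-128, Function('D')(-12)), -1))) = Mul(-99, Add(158, Pow(Add(-128, 0), -1))) = Mul(-99, Add(158, Pow(-128, -1))) = Mul(-99, Add(158, Rational(-1, 128))) = Mul(-99, Rational(20223, 128)) = Rational(-2002077, 128)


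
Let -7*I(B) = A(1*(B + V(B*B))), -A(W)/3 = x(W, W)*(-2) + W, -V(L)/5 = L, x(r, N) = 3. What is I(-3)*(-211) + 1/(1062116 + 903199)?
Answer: 67178397337/13757205 ≈ 4883.1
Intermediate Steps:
V(L) = -5*L
A(W) = 18 - 3*W (A(W) = -3*(3*(-2) + W) = -3*(-6 + W) = 18 - 3*W)
I(B) = -18/7 - 15*B**2/7 + 3*B/7 (I(B) = -(18 - 3*(B - 5*B*B))/7 = -(18 - 3*(B - 5*B**2))/7 = -(18 + (-3*B + 15*B**2))/7 = -(18 - 3*B + 15*B**2)/7 = -18/7 - 15*B**2/7 + 3*B/7)
I(-3)*(-211) + 1/(1062116 + 903199) = (-18/7 - 15/7*(-3)**2 + (3/7)*(-3))*(-211) + 1/(1062116 + 903199) = (-18/7 - 15/7*9 - 9/7)*(-211) + 1/1965315 = (-18/7 - 135/7 - 9/7)*(-211) + 1/1965315 = -162/7*(-211) + 1/1965315 = 34182/7 + 1/1965315 = 67178397337/13757205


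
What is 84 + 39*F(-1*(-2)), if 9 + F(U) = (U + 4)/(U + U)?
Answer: -417/2 ≈ -208.50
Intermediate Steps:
F(U) = -9 + (4 + U)/(2*U) (F(U) = -9 + (U + 4)/(U + U) = -9 + (4 + U)/((2*U)) = -9 + (4 + U)*(1/(2*U)) = -9 + (4 + U)/(2*U))
84 + 39*F(-1*(-2)) = 84 + 39*(-17/2 + 2/((-1*(-2)))) = 84 + 39*(-17/2 + 2/2) = 84 + 39*(-17/2 + 2*(½)) = 84 + 39*(-17/2 + 1) = 84 + 39*(-15/2) = 84 - 585/2 = -417/2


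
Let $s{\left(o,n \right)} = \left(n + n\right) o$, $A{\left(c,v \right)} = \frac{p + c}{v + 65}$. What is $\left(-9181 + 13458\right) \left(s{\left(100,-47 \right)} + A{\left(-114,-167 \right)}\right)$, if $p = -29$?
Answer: $- \frac{4100175989}{102} \approx -4.0198 \cdot 10^{7}$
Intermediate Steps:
$A{\left(c,v \right)} = \frac{-29 + c}{65 + v}$ ($A{\left(c,v \right)} = \frac{-29 + c}{v + 65} = \frac{-29 + c}{65 + v}$)
$s{\left(o,n \right)} = 2 n o$
$\left(-9181 + 13458\right) \left(s{\left(100,-47 \right)} + A{\left(-114,-167 \right)}\right) = \left(-9181 + 13458\right) \left(2 \left(-47\right) 100 + \frac{-29 - 114}{65 - 167}\right) = 4277 \left(-9400 + \frac{1}{-102} \left(-143\right)\right) = 4277 \left(-9400 - - \frac{143}{102}\right) = 4277 \left(-9400 + \frac{143}{102}\right) = 4277 \left(- \frac{958657}{102}\right) = - \frac{4100175989}{102}$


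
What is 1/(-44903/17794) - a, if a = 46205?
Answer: -2074760909/44903 ≈ -46205.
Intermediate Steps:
1/(-44903/17794) - a = 1/(-44903/17794) - 1*46205 = 1/(-44903*1/17794) - 46205 = 1/(-44903/17794) - 46205 = -17794/44903 - 46205 = -2074760909/44903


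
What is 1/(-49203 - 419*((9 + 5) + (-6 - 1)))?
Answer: -1/52136 ≈ -1.9181e-5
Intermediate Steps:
1/(-49203 - 419*((9 + 5) + (-6 - 1))) = 1/(-49203 - 419*(14 - 7)) = 1/(-49203 - 419*7) = 1/(-49203 - 2933) = 1/(-52136) = -1/52136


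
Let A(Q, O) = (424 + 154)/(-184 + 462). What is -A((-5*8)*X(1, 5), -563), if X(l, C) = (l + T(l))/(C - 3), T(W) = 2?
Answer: -289/139 ≈ -2.0791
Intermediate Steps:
X(l, C) = (2 + l)/(-3 + C) (X(l, C) = (l + 2)/(C - 3) = (2 + l)/(-3 + C))
A(Q, O) = 289/139 (A(Q, O) = 578/278 = 578*(1/278) = 289/139)
-A((-5*8)*X(1, 5), -563) = -1*289/139 = -289/139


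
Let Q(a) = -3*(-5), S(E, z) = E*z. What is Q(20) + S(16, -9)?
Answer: -129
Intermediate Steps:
Q(a) = 15
Q(20) + S(16, -9) = 15 + 16*(-9) = 15 - 144 = -129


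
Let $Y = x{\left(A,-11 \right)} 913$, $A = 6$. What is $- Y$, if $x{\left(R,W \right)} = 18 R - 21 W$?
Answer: $-309507$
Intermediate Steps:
$x{\left(R,W \right)} = - 21 W + 18 R$
$Y = 309507$ ($Y = \left(\left(-21\right) \left(-11\right) + 18 \cdot 6\right) 913 = \left(231 + 108\right) 913 = 339 \cdot 913 = 309507$)
$- Y = \left(-1\right) 309507 = -309507$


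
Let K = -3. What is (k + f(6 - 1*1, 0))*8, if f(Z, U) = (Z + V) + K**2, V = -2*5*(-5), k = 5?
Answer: 552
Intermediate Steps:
V = 50 (V = -10*(-5) = 50)
f(Z, U) = 59 + Z (f(Z, U) = (Z + 50) + (-3)**2 = (50 + Z) + 9 = 59 + Z)
(k + f(6 - 1*1, 0))*8 = (5 + (59 + (6 - 1*1)))*8 = (5 + (59 + (6 - 1)))*8 = (5 + (59 + 5))*8 = (5 + 64)*8 = 69*8 = 552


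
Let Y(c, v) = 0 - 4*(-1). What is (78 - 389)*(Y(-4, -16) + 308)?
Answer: -97032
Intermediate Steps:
Y(c, v) = 4 (Y(c, v) = 0 + 4 = 4)
(78 - 389)*(Y(-4, -16) + 308) = (78 - 389)*(4 + 308) = -311*312 = -97032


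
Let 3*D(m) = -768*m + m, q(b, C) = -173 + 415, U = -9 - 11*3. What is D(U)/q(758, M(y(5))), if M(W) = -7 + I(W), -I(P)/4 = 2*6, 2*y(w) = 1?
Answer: 5369/121 ≈ 44.372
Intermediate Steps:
y(w) = 1/2 (y(w) = (1/2)*1 = 1/2)
I(P) = -48 (I(P) = -8*6 = -4*12 = -48)
U = -42 (U = -9 - 33 = -42)
M(W) = -55 (M(W) = -7 - 48 = -55)
q(b, C) = 242
D(m) = -767*m/3 (D(m) = (-768*m + m)/3 = (-767*m)/3 = -767*m/3)
D(U)/q(758, M(y(5))) = -767/3*(-42)/242 = 10738*(1/242) = 5369/121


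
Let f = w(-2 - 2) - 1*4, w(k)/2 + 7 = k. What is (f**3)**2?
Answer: 308915776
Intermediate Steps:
w(k) = -14 + 2*k
f = -26 (f = (-14 + 2*(-2 - 2)) - 1*4 = (-14 + 2*(-4)) - 4 = (-14 - 8) - 4 = -22 - 4 = -26)
(f**3)**2 = ((-26)**3)**2 = (-17576)**2 = 308915776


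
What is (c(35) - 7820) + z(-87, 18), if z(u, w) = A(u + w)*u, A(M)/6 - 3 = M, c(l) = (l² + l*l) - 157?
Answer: 28925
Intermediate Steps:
c(l) = -157 + 2*l² (c(l) = (l² + l²) - 157 = 2*l² - 157 = -157 + 2*l²)
A(M) = 18 + 6*M
z(u, w) = u*(18 + 6*u + 6*w) (z(u, w) = (18 + 6*(u + w))*u = (18 + (6*u + 6*w))*u = (18 + 6*u + 6*w)*u = u*(18 + 6*u + 6*w))
(c(35) - 7820) + z(-87, 18) = ((-157 + 2*35²) - 7820) + 6*(-87)*(3 - 87 + 18) = ((-157 + 2*1225) - 7820) + 6*(-87)*(-66) = ((-157 + 2450) - 7820) + 34452 = (2293 - 7820) + 34452 = -5527 + 34452 = 28925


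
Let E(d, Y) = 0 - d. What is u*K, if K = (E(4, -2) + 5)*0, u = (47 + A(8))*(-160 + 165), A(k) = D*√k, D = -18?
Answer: 0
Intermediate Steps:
A(k) = -18*√k
E(d, Y) = -d
u = 235 - 180*√2 (u = (47 - 36*√2)*(-160 + 165) = (47 - 36*√2)*5 = 235 - 180*√2 ≈ -19.558)
K = 0 (K = (-1*4 + 5)*0 = (-4 + 5)*0 = 1*0 = 0)
u*K = (235 - 180*√2)*0 = 0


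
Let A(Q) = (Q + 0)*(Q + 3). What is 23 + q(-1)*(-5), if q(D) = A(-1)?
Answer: 33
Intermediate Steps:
A(Q) = Q*(3 + Q)
q(D) = -2 (q(D) = -(3 - 1) = -1*2 = -2)
23 + q(-1)*(-5) = 23 - 2*(-5) = 23 + 10 = 33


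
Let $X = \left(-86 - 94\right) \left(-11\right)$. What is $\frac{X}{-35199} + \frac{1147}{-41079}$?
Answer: $- \frac{13523297}{160659969} \approx -0.084173$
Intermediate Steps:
$X = 1980$ ($X = \left(-180\right) \left(-11\right) = 1980$)
$\frac{X}{-35199} + \frac{1147}{-41079} = \frac{1980}{-35199} + \frac{1147}{-41079} = 1980 \left(- \frac{1}{35199}\right) + 1147 \left(- \frac{1}{41079}\right) = - \frac{220}{3911} - \frac{1147}{41079} = - \frac{13523297}{160659969}$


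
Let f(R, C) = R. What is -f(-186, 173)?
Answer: 186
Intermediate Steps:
-f(-186, 173) = -1*(-186) = 186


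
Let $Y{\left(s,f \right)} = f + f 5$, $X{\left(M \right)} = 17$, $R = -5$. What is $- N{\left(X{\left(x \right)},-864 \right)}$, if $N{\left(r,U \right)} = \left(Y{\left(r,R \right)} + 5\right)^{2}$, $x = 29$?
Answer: $-625$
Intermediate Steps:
$Y{\left(s,f \right)} = 6 f$ ($Y{\left(s,f \right)} = f + 5 f = 6 f$)
$N{\left(r,U \right)} = 625$ ($N{\left(r,U \right)} = \left(6 \left(-5\right) + 5\right)^{2} = \left(-30 + 5\right)^{2} = \left(-25\right)^{2} = 625$)
$- N{\left(X{\left(x \right)},-864 \right)} = \left(-1\right) 625 = -625$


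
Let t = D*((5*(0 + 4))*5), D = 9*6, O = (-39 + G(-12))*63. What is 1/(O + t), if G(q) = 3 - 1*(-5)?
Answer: 1/3447 ≈ 0.00029011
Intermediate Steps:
G(q) = 8 (G(q) = 3 + 5 = 8)
O = -1953 (O = (-39 + 8)*63 = -31*63 = -1953)
D = 54
t = 5400 (t = 54*((5*(0 + 4))*5) = 54*((5*4)*5) = 54*(20*5) = 54*100 = 5400)
1/(O + t) = 1/(-1953 + 5400) = 1/3447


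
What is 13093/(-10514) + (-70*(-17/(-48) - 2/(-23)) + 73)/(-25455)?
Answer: -92108149447/73866948120 ≈ -1.2469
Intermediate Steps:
13093/(-10514) + (-70*(-17/(-48) - 2/(-23)) + 73)/(-25455) = 13093*(-1/10514) + (-70*(-17*(-1/48) - 2*(-1/23)) + 73)*(-1/25455) = -13093/10514 + (-70*(17/48 + 2/23) + 73)*(-1/25455) = -13093/10514 + (-70*487/1104 + 73)*(-1/25455) = -13093/10514 + (-17045/552 + 73)*(-1/25455) = -13093/10514 + (23251/552)*(-1/25455) = -13093/10514 - 23251/14051160 = -92108149447/73866948120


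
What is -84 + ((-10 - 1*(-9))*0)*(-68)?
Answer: -84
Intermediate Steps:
-84 + ((-10 - 1*(-9))*0)*(-68) = -84 + ((-10 + 9)*0)*(-68) = -84 - 1*0*(-68) = -84 + 0*(-68) = -84 + 0 = -84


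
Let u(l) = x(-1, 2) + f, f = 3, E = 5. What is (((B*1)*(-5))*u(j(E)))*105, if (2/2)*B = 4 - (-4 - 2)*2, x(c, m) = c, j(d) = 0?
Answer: -16800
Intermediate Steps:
B = 16 (B = 4 - (-4 - 2)*2 = 4 - (-6)*2 = 4 - 1*(-12) = 4 + 12 = 16)
u(l) = 2 (u(l) = -1 + 3 = 2)
(((B*1)*(-5))*u(j(E)))*105 = (((16*1)*(-5))*2)*105 = ((16*(-5))*2)*105 = -80*2*105 = -160*105 = -16800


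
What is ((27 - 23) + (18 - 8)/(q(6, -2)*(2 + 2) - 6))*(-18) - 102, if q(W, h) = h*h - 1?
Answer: -204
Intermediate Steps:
q(W, h) = -1 + h² (q(W, h) = h² - 1 = -1 + h²)
((27 - 23) + (18 - 8)/(q(6, -2)*(2 + 2) - 6))*(-18) - 102 = ((27 - 23) + (18 - 8)/((-1 + (-2)²)*(2 + 2) - 6))*(-18) - 102 = (4 + 10/((-1 + 4)*4 - 6))*(-18) - 102 = (4 + 10/(3*4 - 6))*(-18) - 102 = (4 + 10/(12 - 6))*(-18) - 102 = (4 + 10/6)*(-18) - 102 = (4 + 10*(⅙))*(-18) - 102 = (4 + 5/3)*(-18) - 102 = (17/3)*(-18) - 102 = -102 - 102 = -204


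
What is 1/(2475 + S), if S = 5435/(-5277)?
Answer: 5277/13055140 ≈ 0.00040421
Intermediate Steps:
S = -5435/5277 (S = 5435*(-1/5277) = -5435/5277 ≈ -1.0299)
1/(2475 + S) = 1/(2475 - 5435/5277) = 1/(13055140/5277) = 5277/13055140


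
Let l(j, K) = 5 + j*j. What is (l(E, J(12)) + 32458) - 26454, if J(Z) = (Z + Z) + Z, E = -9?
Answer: 6090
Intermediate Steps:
J(Z) = 3*Z (J(Z) = 2*Z + Z = 3*Z)
l(j, K) = 5 + j**2
(l(E, J(12)) + 32458) - 26454 = ((5 + (-9)**2) + 32458) - 26454 = ((5 + 81) + 32458) - 26454 = (86 + 32458) - 26454 = 32544 - 26454 = 6090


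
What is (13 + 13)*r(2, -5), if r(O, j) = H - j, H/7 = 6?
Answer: 1222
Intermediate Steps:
H = 42 (H = 7*6 = 42)
r(O, j) = 42 - j
(13 + 13)*r(2, -5) = (13 + 13)*(42 - 1*(-5)) = 26*(42 + 5) = 26*47 = 1222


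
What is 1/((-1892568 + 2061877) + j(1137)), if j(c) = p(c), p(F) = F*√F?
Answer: 169309/27195659128 - 1137*√1137/27195659128 ≈ 4.8158e-6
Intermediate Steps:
p(F) = F^(3/2)
j(c) = c^(3/2)
1/((-1892568 + 2061877) + j(1137)) = 1/((-1892568 + 2061877) + 1137^(3/2)) = 1/(169309 + 1137*√1137)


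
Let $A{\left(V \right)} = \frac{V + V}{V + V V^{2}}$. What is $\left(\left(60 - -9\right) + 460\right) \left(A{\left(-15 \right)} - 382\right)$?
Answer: $- \frac{22834285}{113} \approx -2.0207 \cdot 10^{5}$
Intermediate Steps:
$A{\left(V \right)} = \frac{2 V}{V + V^{3}}$
$\left(\left(60 - -9\right) + 460\right) \left(A{\left(-15 \right)} - 382\right) = \left(\left(60 - -9\right) + 460\right) \left(\frac{2}{1 + \left(-15\right)^{2}} - 382\right) = \left(\left(60 + 9\right) + 460\right) \left(\frac{2}{1 + 225} - 382\right) = \left(69 + 460\right) \left(\frac{2}{226} - 382\right) = 529 \left(2 \cdot \frac{1}{226} - 382\right) = 529 \left(\frac{1}{113} - 382\right) = 529 \left(- \frac{43165}{113}\right) = - \frac{22834285}{113}$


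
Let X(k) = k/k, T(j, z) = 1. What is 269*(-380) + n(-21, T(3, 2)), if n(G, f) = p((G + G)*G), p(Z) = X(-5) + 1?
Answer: -102218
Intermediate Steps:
X(k) = 1
p(Z) = 2 (p(Z) = 1 + 1 = 2)
n(G, f) = 2
269*(-380) + n(-21, T(3, 2)) = 269*(-380) + 2 = -102220 + 2 = -102218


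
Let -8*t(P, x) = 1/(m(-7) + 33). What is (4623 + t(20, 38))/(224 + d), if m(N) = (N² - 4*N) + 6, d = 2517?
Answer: 4290143/2543648 ≈ 1.6866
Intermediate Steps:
m(N) = 6 + N² - 4*N
t(P, x) = -1/928 (t(P, x) = -1/(8*((6 + (-7)² - 4*(-7)) + 33)) = -1/(8*((6 + 49 + 28) + 33)) = -1/(8*(83 + 33)) = -⅛/116 = -⅛*1/116 = -1/928)
(4623 + t(20, 38))/(224 + d) = (4623 - 1/928)/(224 + 2517) = (4290143/928)/2741 = (4290143/928)*(1/2741) = 4290143/2543648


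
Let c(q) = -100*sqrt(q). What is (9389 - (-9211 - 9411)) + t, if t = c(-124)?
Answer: 28011 - 200*I*sqrt(31) ≈ 28011.0 - 1113.6*I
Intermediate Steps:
t = -200*I*sqrt(31) ≈ -1113.6*I
(9389 - (-9211 - 9411)) + t = (9389 - (-9211 - 9411)) - 200*I*sqrt(31) = (9389 - 1*(-18622)) - 200*I*sqrt(31) = (9389 + 18622) - 200*I*sqrt(31) = 28011 - 200*I*sqrt(31)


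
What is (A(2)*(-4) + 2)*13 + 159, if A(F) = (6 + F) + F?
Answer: -335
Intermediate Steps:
A(F) = 6 + 2*F
(A(2)*(-4) + 2)*13 + 159 = ((6 + 2*2)*(-4) + 2)*13 + 159 = ((6 + 4)*(-4) + 2)*13 + 159 = (10*(-4) + 2)*13 + 159 = (-40 + 2)*13 + 159 = -38*13 + 159 = -494 + 159 = -335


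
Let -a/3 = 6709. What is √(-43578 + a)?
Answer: I*√63705 ≈ 252.4*I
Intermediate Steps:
a = -20127 (a = -3*6709 = -20127)
√(-43578 + a) = √(-43578 - 20127) = √(-63705) = I*√63705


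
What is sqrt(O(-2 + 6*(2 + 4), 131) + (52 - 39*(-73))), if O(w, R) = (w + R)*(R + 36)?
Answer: sqrt(30454) ≈ 174.51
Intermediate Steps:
O(w, R) = (36 + R)*(R + w) (O(w, R) = (R + w)*(36 + R) = (36 + R)*(R + w))
sqrt(O(-2 + 6*(2 + 4), 131) + (52 - 39*(-73))) = sqrt((131**2 + 36*131 + 36*(-2 + 6*(2 + 4)) + 131*(-2 + 6*(2 + 4))) + (52 - 39*(-73))) = sqrt((17161 + 4716 + 36*(-2 + 6*6) + 131*(-2 + 6*6)) + (52 + 2847)) = sqrt((17161 + 4716 + 36*(-2 + 36) + 131*(-2 + 36)) + 2899) = sqrt((17161 + 4716 + 36*34 + 131*34) + 2899) = sqrt((17161 + 4716 + 1224 + 4454) + 2899) = sqrt(27555 + 2899) = sqrt(30454)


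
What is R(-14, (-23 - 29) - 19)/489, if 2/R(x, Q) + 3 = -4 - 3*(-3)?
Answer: 1/489 ≈ 0.0020450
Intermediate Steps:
R(x, Q) = 1 (R(x, Q) = 2/(-3 + (-4 - 3*(-3))) = 2/(-3 + (-4 + 9)) = 2/(-3 + 5) = 2/2 = 2*(½) = 1)
R(-14, (-23 - 29) - 19)/489 = 1/489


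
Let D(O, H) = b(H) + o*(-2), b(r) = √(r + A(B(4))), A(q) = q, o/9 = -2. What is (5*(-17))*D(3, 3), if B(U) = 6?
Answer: -3315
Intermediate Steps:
o = -18 (o = 9*(-2) = -18)
b(r) = √(6 + r) (b(r) = √(r + 6) = √(6 + r))
D(O, H) = 36 + √(6 + H) (D(O, H) = √(6 + H) - 18*(-2) = √(6 + H) + 36 = 36 + √(6 + H))
(5*(-17))*D(3, 3) = (5*(-17))*(36 + √(6 + 3)) = -85*(36 + √9) = -85*(36 + 3) = -85*39 = -3315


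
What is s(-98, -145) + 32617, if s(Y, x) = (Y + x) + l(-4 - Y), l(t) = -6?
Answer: 32368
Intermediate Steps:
s(Y, x) = -6 + Y + x (s(Y, x) = (Y + x) - 6 = -6 + Y + x)
s(-98, -145) + 32617 = (-6 - 98 - 145) + 32617 = -249 + 32617 = 32368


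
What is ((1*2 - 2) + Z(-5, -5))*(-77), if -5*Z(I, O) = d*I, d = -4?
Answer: 308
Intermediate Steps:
Z(I, O) = 4*I/5 (Z(I, O) = -(-4)*I/5 = 4*I/5)
((1*2 - 2) + Z(-5, -5))*(-77) = ((1*2 - 2) + (⅘)*(-5))*(-77) = ((2 - 2) - 4)*(-77) = (0 - 4)*(-77) = -4*(-77) = 308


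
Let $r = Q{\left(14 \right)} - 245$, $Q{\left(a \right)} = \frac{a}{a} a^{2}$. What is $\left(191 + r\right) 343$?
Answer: $48706$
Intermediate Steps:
$Q{\left(a \right)} = a^{2}$ ($Q{\left(a \right)} = 1 a^{2} = a^{2}$)
$r = -49$ ($r = 14^{2} - 245 = 196 - 245 = -49$)
$\left(191 + r\right) 343 = \left(191 - 49\right) 343 = 142 \cdot 343 = 48706$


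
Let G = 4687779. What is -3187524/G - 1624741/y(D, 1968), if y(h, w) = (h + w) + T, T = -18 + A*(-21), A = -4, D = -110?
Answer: -2540853178805/3006428932 ≈ -845.14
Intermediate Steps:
T = 66 (T = -18 - 4*(-21) = -18 + 84 = 66)
y(h, w) = 66 + h + w (y(h, w) = (h + w) + 66 = 66 + h + w)
-3187524/G - 1624741/y(D, 1968) = -3187524/4687779 - 1624741/(66 - 110 + 1968) = -3187524*1/4687779 - 1624741/1924 = -1062508/1562593 - 1624741*1/1924 = -1062508/1562593 - 1624741/1924 = -2540853178805/3006428932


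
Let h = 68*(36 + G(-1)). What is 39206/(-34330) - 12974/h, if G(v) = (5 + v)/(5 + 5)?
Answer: -52157703/8170540 ≈ -6.3836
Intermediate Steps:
G(v) = ½ + v/10 (G(v) = (5 + v)/10 = (5 + v)*(⅒) = ½ + v/10)
h = 12376/5 (h = 68*(36 + (½ + (⅒)*(-1))) = 68*(36 + (½ - ⅒)) = 68*(36 + ⅖) = 68*(182/5) = 12376/5 ≈ 2475.2)
39206/(-34330) - 12974/h = 39206/(-34330) - 12974/12376/5 = 39206*(-1/34330) - 12974*5/12376 = -19603/17165 - 2495/476 = -52157703/8170540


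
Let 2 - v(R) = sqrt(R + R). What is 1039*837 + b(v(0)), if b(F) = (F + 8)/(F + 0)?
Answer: 869648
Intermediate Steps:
v(R) = 2 - sqrt(2)*sqrt(R) (v(R) = 2 - sqrt(R + R) = 2 - sqrt(2*R) = 2 - sqrt(2)*sqrt(R))
b(F) = (8 + F)/F
1039*837 + b(v(0)) = 1039*837 + (8 + (2 - sqrt(2)*sqrt(0)))/(2 - sqrt(2)*sqrt(0)) = 869643 + (8 + (2 - 1*sqrt(2)*0))/(2 - 1*sqrt(2)*0) = 869643 + (8 + (2 + 0))/(2 + 0) = 869643 + (8 + 2)/2 = 869643 + (1/2)*10 = 869643 + 5 = 869648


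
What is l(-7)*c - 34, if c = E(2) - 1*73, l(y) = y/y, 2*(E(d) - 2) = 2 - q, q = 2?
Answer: -105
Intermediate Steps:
E(d) = 2 (E(d) = 2 + (2 - 1*2)/2 = 2 + (2 - 2)/2 = 2 + (1/2)*0 = 2 + 0 = 2)
l(y) = 1
c = -71 (c = 2 - 1*73 = 2 - 73 = -71)
l(-7)*c - 34 = 1*(-71) - 34 = -71 - 34 = -105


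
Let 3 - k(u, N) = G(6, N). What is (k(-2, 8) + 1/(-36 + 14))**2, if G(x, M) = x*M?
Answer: 982081/484 ≈ 2029.1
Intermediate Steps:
G(x, M) = M*x
k(u, N) = 3 - 6*N (k(u, N) = 3 - N*6 = 3 - 6*N)
(k(-2, 8) + 1/(-36 + 14))**2 = ((3 - 6*8) + 1/(-36 + 14))**2 = ((3 - 48) + 1/(-22))**2 = (-45 - 1/22)**2 = (-991/22)**2 = 982081/484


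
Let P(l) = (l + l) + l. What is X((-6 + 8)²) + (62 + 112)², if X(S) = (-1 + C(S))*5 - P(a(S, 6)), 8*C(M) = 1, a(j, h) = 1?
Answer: 242149/8 ≈ 30269.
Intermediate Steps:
C(M) = ⅛ (C(M) = (⅛)*1 = ⅛)
P(l) = 3*l (P(l) = 2*l + l = 3*l)
X(S) = -59/8 (X(S) = (-1 + ⅛)*5 - 3 = -7/8*5 - 1*3 = -35/8 - 3 = -59/8)
X((-6 + 8)²) + (62 + 112)² = -59/8 + (62 + 112)² = -59/8 + 174² = -59/8 + 30276 = 242149/8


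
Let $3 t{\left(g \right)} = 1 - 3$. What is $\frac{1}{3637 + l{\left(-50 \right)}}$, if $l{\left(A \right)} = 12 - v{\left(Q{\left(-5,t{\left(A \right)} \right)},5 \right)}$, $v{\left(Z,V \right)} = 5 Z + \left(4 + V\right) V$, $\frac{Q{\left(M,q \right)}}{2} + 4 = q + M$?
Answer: $\frac{3}{11102} \approx 0.00027022$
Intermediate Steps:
$t{\left(g \right)} = - \frac{2}{3}$ ($t{\left(g \right)} = \frac{1 - 3}{3} = \frac{1}{3} \left(-2\right) = - \frac{2}{3}$)
$Q{\left(M,q \right)} = -8 + 2 M + 2 q$ ($Q{\left(M,q \right)} = -8 + 2 \left(q + M\right) = -8 + 2 \left(M + q\right) = -8 + \left(2 M + 2 q\right) = -8 + 2 M + 2 q$)
$v{\left(Z,V \right)} = 5 Z + V \left(4 + V\right)$
$l{\left(A \right)} = \frac{191}{3}$ ($l{\left(A \right)} = 12 - \left(5^{2} + 4 \cdot 5 + 5 \left(-8 + 2 \left(-5\right) + 2 \left(- \frac{2}{3}\right)\right)\right) = 12 - \left(25 + 20 + 5 \left(-8 - 10 - \frac{4}{3}\right)\right) = 12 - \left(25 + 20 + 5 \left(- \frac{58}{3}\right)\right) = 12 - \left(25 + 20 - \frac{290}{3}\right) = 12 - - \frac{155}{3} = 12 + \frac{155}{3} = \frac{191}{3}$)
$\frac{1}{3637 + l{\left(-50 \right)}} = \frac{1}{3637 + \frac{191}{3}} = \frac{1}{\frac{11102}{3}} = \frac{3}{11102}$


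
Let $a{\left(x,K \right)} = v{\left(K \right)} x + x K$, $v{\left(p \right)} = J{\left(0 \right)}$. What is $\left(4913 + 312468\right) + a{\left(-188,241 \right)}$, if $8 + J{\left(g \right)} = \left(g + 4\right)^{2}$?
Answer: $270569$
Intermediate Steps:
$J{\left(g \right)} = -8 + \left(4 + g\right)^{2}$ ($J{\left(g \right)} = -8 + \left(g + 4\right)^{2} = -8 + \left(4 + g\right)^{2}$)
$v{\left(p \right)} = 8$ ($v{\left(p \right)} = -8 + \left(4 + 0\right)^{2} = -8 + 4^{2} = -8 + 16 = 8$)
$a{\left(x,K \right)} = 8 x + K x$ ($a{\left(x,K \right)} = 8 x + x K = 8 x + K x$)
$\left(4913 + 312468\right) + a{\left(-188,241 \right)} = \left(4913 + 312468\right) - 188 \left(8 + 241\right) = 317381 - 46812 = 270569$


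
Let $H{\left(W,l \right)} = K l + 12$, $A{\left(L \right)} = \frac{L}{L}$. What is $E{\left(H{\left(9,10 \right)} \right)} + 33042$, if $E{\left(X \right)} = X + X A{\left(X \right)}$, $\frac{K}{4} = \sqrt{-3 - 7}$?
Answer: $33066 + 80 i \sqrt{10} \approx 33066.0 + 252.98 i$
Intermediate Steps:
$K = 4 i \sqrt{10}$ ($K = 4 \sqrt{-3 - 7} = 4 \sqrt{-10} = 4 i \sqrt{10} \approx 12.649 i$)
$A{\left(L \right)} = 1$
$H{\left(W,l \right)} = 12 + 4 i l \sqrt{10}$ ($H{\left(W,l \right)} = 4 i \sqrt{10} l + 12 = 4 i l \sqrt{10} + 12 = 12 + 4 i l \sqrt{10}$)
$E{\left(X \right)} = 2 X$ ($E{\left(X \right)} = X + X 1 = X + X = 2 X$)
$E{\left(H{\left(9,10 \right)} \right)} + 33042 = 2 \left(12 + 4 i 10 \sqrt{10}\right) + 33042 = 2 \left(12 + 40 i \sqrt{10}\right) + 33042 = \left(24 + 80 i \sqrt{10}\right) + 33042 = 33066 + 80 i \sqrt{10}$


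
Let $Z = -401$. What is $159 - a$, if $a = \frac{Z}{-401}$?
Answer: $158$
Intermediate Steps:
$a = 1$ ($a = - \frac{401}{-401} = \left(-401\right) \left(- \frac{1}{401}\right) = 1$)
$159 - a = 159 - 1 = 158$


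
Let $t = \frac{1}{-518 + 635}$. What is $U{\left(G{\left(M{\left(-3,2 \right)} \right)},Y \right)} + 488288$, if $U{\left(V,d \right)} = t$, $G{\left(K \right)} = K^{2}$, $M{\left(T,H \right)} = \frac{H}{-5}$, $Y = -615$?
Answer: $\frac{57129697}{117} \approx 4.8829 \cdot 10^{5}$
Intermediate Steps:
$t = \frac{1}{117} \approx 0.008547$
$M{\left(T,H \right)} = - \frac{H}{5}$ ($M{\left(T,H \right)} = H \left(- \frac{1}{5}\right) = - \frac{H}{5}$)
$U{\left(V,d \right)} = \frac{1}{117}$
$U{\left(G{\left(M{\left(-3,2 \right)} \right)},Y \right)} + 488288 = \frac{1}{117} + 488288 = \frac{57129697}{117}$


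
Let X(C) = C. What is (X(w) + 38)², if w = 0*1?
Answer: 1444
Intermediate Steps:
w = 0
(X(w) + 38)² = (0 + 38)² = 38² = 1444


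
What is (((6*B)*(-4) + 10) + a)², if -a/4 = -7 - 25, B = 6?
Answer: 36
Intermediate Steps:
a = 128 (a = -4*(-7 - 25) = -4*(-32) = 128)
(((6*B)*(-4) + 10) + a)² = (((6*6)*(-4) + 10) + 128)² = ((36*(-4) + 10) + 128)² = ((-144 + 10) + 128)² = (-134 + 128)² = (-6)² = 36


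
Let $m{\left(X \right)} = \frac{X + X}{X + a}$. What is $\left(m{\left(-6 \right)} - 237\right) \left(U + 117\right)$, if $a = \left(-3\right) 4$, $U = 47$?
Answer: $- \frac{116276}{3} \approx -38759.0$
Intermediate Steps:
$a = -12$
$m{\left(X \right)} = \frac{2 X}{-12 + X}$ ($m{\left(X \right)} = \frac{X + X}{X - 12} = \frac{2 X}{-12 + X}$)
$\left(m{\left(-6 \right)} - 237\right) \left(U + 117\right) = \left(2 \left(-6\right) \frac{1}{-12 - 6} - 237\right) \left(47 + 117\right) = \left(2 \left(-6\right) \frac{1}{-18} - 237\right) 164 = \left(2 \left(-6\right) \left(- \frac{1}{18}\right) - 237\right) 164 = \left(\frac{2}{3} - 237\right) 164 = \left(- \frac{709}{3}\right) 164 = - \frac{116276}{3}$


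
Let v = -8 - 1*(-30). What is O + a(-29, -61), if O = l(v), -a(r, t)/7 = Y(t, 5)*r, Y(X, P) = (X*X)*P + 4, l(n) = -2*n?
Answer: 3777583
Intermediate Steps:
v = 22 (v = -8 + 30 = 22)
Y(X, P) = 4 + P*X**2 (Y(X, P) = X**2*P + 4 = P*X**2 + 4 = 4 + P*X**2)
a(r, t) = -7*r*(4 + 5*t**2) (a(r, t) = -7*(4 + 5*t**2)*r = -7*r*(4 + 5*t**2))
O = -44 (O = -2*22 = -44)
O + a(-29, -61) = -44 - 7*(-29)*(4 + 5*(-61)**2) = -44 - 7*(-29)*(4 + 5*3721) = -44 - 7*(-29)*(4 + 18605) = -44 - 7*(-29)*18609 = -44 + 3777627 = 3777583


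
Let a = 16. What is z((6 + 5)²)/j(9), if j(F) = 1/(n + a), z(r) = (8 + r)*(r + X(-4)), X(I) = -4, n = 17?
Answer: 498069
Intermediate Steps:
z(r) = (-4 + r)*(8 + r) (z(r) = (8 + r)*(r - 4) = (8 + r)*(-4 + r) = (-4 + r)*(8 + r))
j(F) = 1/33 (j(F) = 1/(17 + 16) = 1/33)
z((6 + 5)²)/j(9) = (-32 + ((6 + 5)²)² + 4*(6 + 5)²)/(1/33) = (-32 + (11²)² + 4*11²)*33 = (-32 + 121² + 4*121)*33 = (-32 + 14641 + 484)*33 = 15093*33 = 498069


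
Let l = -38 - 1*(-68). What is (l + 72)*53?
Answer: 5406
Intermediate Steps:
l = 30 (l = -38 + 68 = 30)
(l + 72)*53 = (30 + 72)*53 = 102*53 = 5406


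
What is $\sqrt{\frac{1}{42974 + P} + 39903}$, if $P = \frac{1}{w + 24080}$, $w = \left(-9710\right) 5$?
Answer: $\frac{\sqrt{4902781468212850105617}}{350524593} \approx 199.76$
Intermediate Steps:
$w = -48550$
$P = - \frac{1}{24470}$ ($P = \frac{1}{-48550 + 24080} = \frac{1}{-24470} = - \frac{1}{24470} \approx -4.0866 \cdot 10^{-5}$)
$\sqrt{\frac{1}{42974 + P} + 39903} = \sqrt{\frac{1}{42974 - \frac{1}{24470}} + 39903} = \sqrt{\frac{1}{\frac{1051573779}{24470}} + 39903} = \sqrt{\frac{24470}{1051573779} + 39903} = \sqrt{\frac{41960948527907}{1051573779}} = \frac{\sqrt{4902781468212850105617}}{350524593}$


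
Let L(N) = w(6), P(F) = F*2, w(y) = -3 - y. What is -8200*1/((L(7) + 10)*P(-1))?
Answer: 4100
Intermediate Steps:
P(F) = 2*F
L(N) = -9 (L(N) = -3 - 1*6 = -3 - 6 = -9)
-8200*1/((L(7) + 10)*P(-1)) = -8200*(-1/(2*(-9 + 10))) = -8200/(1*(-2)) = -8200/(-2) = -8200*(-1/2) = 4100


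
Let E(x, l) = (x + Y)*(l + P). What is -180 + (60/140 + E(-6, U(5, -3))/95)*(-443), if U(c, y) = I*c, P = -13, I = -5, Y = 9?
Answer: 5661/35 ≈ 161.74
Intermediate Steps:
U(c, y) = -5*c
E(x, l) = (-13 + l)*(9 + x) (E(x, l) = (x + 9)*(l - 13) = (9 + x)*(-13 + l) = (-13 + l)*(9 + x))
-180 + (60/140 + E(-6, U(5, -3))/95)*(-443) = -180 + (60/140 + (-117 - 13*(-6) + 9*(-5*5) - 5*5*(-6))/95)*(-443) = -180 + (60*(1/140) + (-117 + 78 + 9*(-25) - 25*(-6))*(1/95))*(-443) = -180 + (3/7 + (-117 + 78 - 225 + 150)*(1/95))*(-443) = -180 + (3/7 - 114*1/95)*(-443) = -180 + (3/7 - 6/5)*(-443) = -180 - 27/35*(-443) = -180 + 11961/35 = 5661/35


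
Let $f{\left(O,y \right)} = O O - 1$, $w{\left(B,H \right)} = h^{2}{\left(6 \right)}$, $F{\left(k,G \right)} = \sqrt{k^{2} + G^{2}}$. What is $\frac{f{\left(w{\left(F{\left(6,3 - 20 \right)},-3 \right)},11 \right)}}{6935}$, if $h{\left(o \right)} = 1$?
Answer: $0$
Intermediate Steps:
$F{\left(k,G \right)} = \sqrt{G^{2} + k^{2}}$
$w{\left(B,H \right)} = 1$ ($w{\left(B,H \right)} = 1^{2} = 1$)
$f{\left(O,y \right)} = -1 + O^{2}$ ($f{\left(O,y \right)} = O^{2} - 1 = -1 + O^{2}$)
$\frac{f{\left(w{\left(F{\left(6,3 - 20 \right)},-3 \right)},11 \right)}}{6935} = \frac{-1 + 1^{2}}{6935} = \left(-1 + 1\right) \frac{1}{6935} = 0 \cdot \frac{1}{6935} = 0$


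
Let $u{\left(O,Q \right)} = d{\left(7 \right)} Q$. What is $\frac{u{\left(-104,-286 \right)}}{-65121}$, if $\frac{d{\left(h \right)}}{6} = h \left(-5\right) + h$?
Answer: $- \frac{2288}{3101} \approx -0.73783$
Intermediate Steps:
$d{\left(h \right)} = - 24 h$ ($d{\left(h \right)} = 6 \left(h \left(-5\right) + h\right) = 6 \left(- 5 h + h\right) = 6 \left(- 4 h\right) = - 24 h$)
$u{\left(O,Q \right)} = - 168 Q$ ($u{\left(O,Q \right)} = \left(-24\right) 7 Q = - 168 Q$)
$\frac{u{\left(-104,-286 \right)}}{-65121} = \frac{\left(-168\right) \left(-286\right)}{-65121} = 48048 \left(- \frac{1}{65121}\right) = - \frac{2288}{3101}$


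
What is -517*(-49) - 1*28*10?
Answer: 25053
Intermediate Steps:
-517*(-49) - 1*28*10 = 25333 - 28*10 = 25333 - 280 = 25053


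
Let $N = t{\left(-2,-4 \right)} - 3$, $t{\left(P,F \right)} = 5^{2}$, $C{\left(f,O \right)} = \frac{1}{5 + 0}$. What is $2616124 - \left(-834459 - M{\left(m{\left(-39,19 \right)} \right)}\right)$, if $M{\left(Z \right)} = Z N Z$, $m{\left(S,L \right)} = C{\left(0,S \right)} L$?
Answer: $\frac{86272517}{25} \approx 3.4509 \cdot 10^{6}$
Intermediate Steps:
$C{\left(f,O \right)} = \frac{1}{5}$
$m{\left(S,L \right)} = \frac{L}{5}$
$t{\left(P,F \right)} = 25$
$N = 22$ ($N = 25 - 3 = 22$)
$M{\left(Z \right)} = 22 Z^{2}$ ($M{\left(Z \right)} = Z 22 Z = 22 Z^{2}$)
$2616124 - \left(-834459 - M{\left(m{\left(-39,19 \right)} \right)}\right) = 2616124 - \left(-834459 - 22 \left(\frac{1}{5} \cdot 19\right)^{2}\right) = 2616124 - \left(-834459 - 22 \left(\frac{19}{5}\right)^{2}\right) = 2616124 - \left(-834459 - 22 \cdot \frac{361}{25}\right) = 2616124 - \left(-834459 - \frac{7942}{25}\right) = 2616124 - - \frac{20869417}{25} = 2616124 + \frac{20869417}{25} = \frac{86272517}{25}$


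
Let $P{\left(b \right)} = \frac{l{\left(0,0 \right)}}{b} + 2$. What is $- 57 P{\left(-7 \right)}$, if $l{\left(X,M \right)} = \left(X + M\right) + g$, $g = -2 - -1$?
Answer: $- \frac{855}{7} \approx -122.14$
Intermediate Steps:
$g = -1$ ($g = -2 + 1 = -1$)
$l{\left(X,M \right)} = -1 + M + X$ ($l{\left(X,M \right)} = \left(X + M\right) - 1 = \left(M + X\right) - 1 = -1 + M + X$)
$P{\left(b \right)} = 2 - \frac{1}{b}$ ($P{\left(b \right)} = \frac{-1 + 0 + 0}{b} + 2 = \frac{1}{b} \left(-1\right) + 2 = - \frac{1}{b} + 2 = 2 - \frac{1}{b}$)
$- 57 P{\left(-7 \right)} = - 57 \left(2 - \frac{1}{-7}\right) = - 57 \left(2 - - \frac{1}{7}\right) = - 57 \left(2 + \frac{1}{7}\right) = \left(-57\right) \frac{15}{7} = - \frac{855}{7}$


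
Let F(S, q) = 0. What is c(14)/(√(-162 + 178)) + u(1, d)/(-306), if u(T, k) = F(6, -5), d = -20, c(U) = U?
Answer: 7/2 ≈ 3.5000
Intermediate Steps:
u(T, k) = 0
c(14)/(√(-162 + 178)) + u(1, d)/(-306) = 14/(√(-162 + 178)) + 0/(-306) = 14/(√16) + 0*(-1/306) = 14/4 + 0 = 14*(¼) + 0 = 7/2 + 0 = 7/2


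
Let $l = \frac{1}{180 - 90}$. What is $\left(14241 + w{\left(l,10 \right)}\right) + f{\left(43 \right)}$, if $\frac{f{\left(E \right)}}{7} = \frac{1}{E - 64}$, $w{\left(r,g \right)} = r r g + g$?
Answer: $\frac{11543041}{810} \approx 14251.0$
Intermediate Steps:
$l = \frac{1}{90} \approx 0.011111$
$w{\left(r,g \right)} = g + g r^{2}$ ($w{\left(r,g \right)} = r^{2} g + g = g r^{2} + g = g + g r^{2}$)
$f{\left(E \right)} = \frac{7}{-64 + E}$ ($f{\left(E \right)} = \frac{7}{E - 64} = \frac{7}{-64 + E}$)
$\left(14241 + w{\left(l,10 \right)}\right) + f{\left(43 \right)} = \left(14241 + 10 \left(1 + \left(\frac{1}{90}\right)^{2}\right)\right) + \frac{7}{-64 + 43} = \left(14241 + 10 \left(1 + \frac{1}{8100}\right)\right) + \frac{7}{-21} = \left(14241 + 10 \cdot \frac{8101}{8100}\right) + 7 \left(- \frac{1}{21}\right) = \left(14241 + \frac{8101}{810}\right) - \frac{1}{3} = \frac{11543311}{810} - \frac{1}{3} = \frac{11543041}{810}$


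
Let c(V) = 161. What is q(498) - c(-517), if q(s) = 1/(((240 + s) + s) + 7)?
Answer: -200122/1243 ≈ -161.00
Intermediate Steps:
q(s) = 1/(247 + 2*s) (q(s) = 1/((240 + 2*s) + 7) = 1/(247 + 2*s))
q(498) - c(-517) = 1/(247 + 2*498) - 1*161 = 1/(247 + 996) - 161 = 1/1243 - 161 = -200122/1243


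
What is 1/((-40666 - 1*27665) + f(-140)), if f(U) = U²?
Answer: -1/48731 ≈ -2.0521e-5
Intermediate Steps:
1/((-40666 - 1*27665) + f(-140)) = 1/((-40666 - 1*27665) + (-140)²) = 1/((-40666 - 27665) + 19600) = 1/(-68331 + 19600) = 1/(-48731) = -1/48731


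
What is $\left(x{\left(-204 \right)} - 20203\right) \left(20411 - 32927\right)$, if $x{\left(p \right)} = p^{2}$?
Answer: $-268005108$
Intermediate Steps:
$\left(x{\left(-204 \right)} - 20203\right) \left(20411 - 32927\right) = \left(\left(-204\right)^{2} - 20203\right) \left(20411 - 32927\right) = \left(41616 - 20203\right) \left(-12516\right) = 21413 \left(-12516\right) = -268005108$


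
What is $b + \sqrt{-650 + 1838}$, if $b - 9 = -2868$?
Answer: $-2859 + 6 \sqrt{33} \approx -2824.5$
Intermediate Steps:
$b = -2859$ ($b = 9 - 2868 = -2859$)
$b + \sqrt{-650 + 1838} = -2859 + \sqrt{-650 + 1838} = -2859 + \sqrt{1188} = -2859 + 6 \sqrt{33}$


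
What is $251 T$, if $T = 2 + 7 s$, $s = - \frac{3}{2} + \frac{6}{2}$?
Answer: $\frac{6275}{2} \approx 3137.5$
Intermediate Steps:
$s = \frac{3}{2}$ ($s = \left(-3\right) \frac{1}{2} + 6 \cdot \frac{1}{2} = - \frac{3}{2} + 3 = \frac{3}{2} \approx 1.5$)
$T = \frac{25}{2}$ ($T = 2 + 7 \cdot \frac{3}{2} = 2 + \frac{21}{2} = \frac{25}{2} \approx 12.5$)
$251 T = 251 \cdot \frac{25}{2} = \frac{6275}{2}$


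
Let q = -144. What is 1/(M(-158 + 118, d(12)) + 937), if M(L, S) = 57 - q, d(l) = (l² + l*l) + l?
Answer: 1/1138 ≈ 0.00087873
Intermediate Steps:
d(l) = l + 2*l² (d(l) = (l² + l²) + l = 2*l² + l = l + 2*l²)
M(L, S) = 201 (M(L, S) = 57 - 1*(-144) = 57 + 144 = 201)
1/(M(-158 + 118, d(12)) + 937) = 1/(201 + 937) = 1/1138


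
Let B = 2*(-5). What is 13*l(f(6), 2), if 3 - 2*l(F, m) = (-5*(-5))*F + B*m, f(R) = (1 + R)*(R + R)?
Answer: -27001/2 ≈ -13501.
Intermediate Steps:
B = -10
f(R) = 2*R*(1 + R) (f(R) = (1 + R)*(2*R) = 2*R*(1 + R))
l(F, m) = 3/2 + 5*m - 25*F/2 (l(F, m) = 3/2 - ((-5*(-5))*F - 10*m)/2 = 3/2 - (25*F - 10*m)/2 = 3/2 - (-10*m + 25*F)/2 = 3/2 + (5*m - 25*F/2) = 3/2 + 5*m - 25*F/2)
13*l(f(6), 2) = 13*(3/2 + 5*2 - 25*6*(1 + 6)) = 13*(3/2 + 10 - 25*6*7) = 13*(3/2 + 10 - 25/2*84) = 13*(3/2 + 10 - 1050) = 13*(-2077/2) = -27001/2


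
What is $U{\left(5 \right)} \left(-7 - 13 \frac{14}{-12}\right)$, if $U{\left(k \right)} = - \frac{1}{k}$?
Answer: $- \frac{49}{30} \approx -1.6333$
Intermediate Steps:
$U{\left(5 \right)} \left(-7 - 13 \frac{14}{-12}\right) = - \frac{1}{5} \left(-7 - 13 \frac{14}{-12}\right) = \left(-1\right) \frac{1}{5} \left(-7 - 13 \cdot 14 \left(- \frac{1}{12}\right)\right) = - \frac{-7 - - \frac{91}{6}}{5} = - \frac{-7 + \frac{91}{6}}{5} = \left(- \frac{1}{5}\right) \frac{49}{6} = - \frac{49}{30}$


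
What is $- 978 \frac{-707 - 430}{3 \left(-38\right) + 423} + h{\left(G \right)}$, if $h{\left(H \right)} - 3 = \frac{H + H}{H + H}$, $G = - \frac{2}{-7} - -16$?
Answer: $\frac{371074}{103} \approx 3602.7$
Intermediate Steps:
$G = \frac{114}{7}$ ($G = \left(-2\right) \left(- \frac{1}{7}\right) + 16 = \frac{2}{7} + 16 = \frac{114}{7} \approx 16.286$)
$h{\left(H \right)} = 4$ ($h{\left(H \right)} = 3 + \frac{H + H}{H + H} = 3 + \frac{2 H}{2 H} = 3 + 2 H \frac{1}{2 H} = 3 + 1 = 4$)
$- 978 \frac{-707 - 430}{3 \left(-38\right) + 423} + h{\left(G \right)} = - 978 \frac{-707 - 430}{3 \left(-38\right) + 423} + 4 = - 978 \left(- \frac{1137}{-114 + 423}\right) + 4 = - 978 \left(- \frac{1137}{309}\right) + 4 = - 978 \left(\left(-1137\right) \frac{1}{309}\right) + 4 = \left(-978\right) \left(- \frac{379}{103}\right) + 4 = \frac{370662}{103} + 4 = \frac{371074}{103}$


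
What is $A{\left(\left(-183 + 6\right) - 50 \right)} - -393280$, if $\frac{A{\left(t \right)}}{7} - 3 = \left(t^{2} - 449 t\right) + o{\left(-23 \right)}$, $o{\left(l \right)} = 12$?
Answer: $1467549$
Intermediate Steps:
$A{\left(t \right)} = 105 - 3143 t + 7 t^{2}$ ($A{\left(t \right)} = 21 + 7 \left(\left(t^{2} - 449 t\right) + 12\right) = 21 + 7 \left(12 + t^{2} - 449 t\right) = 21 + \left(84 - 3143 t + 7 t^{2}\right) = 105 - 3143 t + 7 t^{2}$)
$A{\left(\left(-183 + 6\right) - 50 \right)} - -393280 = \left(105 - 3143 \left(\left(-183 + 6\right) - 50\right) + 7 \left(\left(-183 + 6\right) - 50\right)^{2}\right) - -393280 = \left(105 - 3143 \left(-177 - 50\right) + 7 \left(-177 - 50\right)^{2}\right) + 393280 = \left(105 - -713461 + 7 \left(-227\right)^{2}\right) + 393280 = \left(105 + 713461 + 7 \cdot 51529\right) + 393280 = \left(105 + 713461 + 360703\right) + 393280 = 1074269 + 393280 = 1467549$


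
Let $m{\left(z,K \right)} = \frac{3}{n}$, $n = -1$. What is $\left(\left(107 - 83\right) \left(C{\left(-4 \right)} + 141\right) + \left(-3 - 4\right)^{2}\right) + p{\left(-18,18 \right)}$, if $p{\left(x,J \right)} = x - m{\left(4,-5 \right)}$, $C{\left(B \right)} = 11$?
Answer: $3682$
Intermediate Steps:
$m{\left(z,K \right)} = -3$ ($m{\left(z,K \right)} = \frac{3}{-1} = 3 \left(-1\right) = -3$)
$p{\left(x,J \right)} = 3 + x$ ($p{\left(x,J \right)} = x - -3 = x + 3 = 3 + x$)
$\left(\left(107 - 83\right) \left(C{\left(-4 \right)} + 141\right) + \left(-3 - 4\right)^{2}\right) + p{\left(-18,18 \right)} = \left(\left(107 - 83\right) \left(11 + 141\right) + \left(-3 - 4\right)^{2}\right) + \left(3 - 18\right) = \left(24 \cdot 152 + \left(-7\right)^{2}\right) - 15 = \left(3648 + 49\right) - 15 = 3697 - 15 = 3682$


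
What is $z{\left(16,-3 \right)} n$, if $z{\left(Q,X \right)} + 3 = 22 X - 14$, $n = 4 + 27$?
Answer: $-2573$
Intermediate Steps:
$n = 31$
$z{\left(Q,X \right)} = -17 + 22 X$ ($z{\left(Q,X \right)} = -3 + \left(22 X - 14\right) = -3 + \left(-14 + 22 X\right) = -17 + 22 X$)
$z{\left(16,-3 \right)} n = \left(-17 + 22 \left(-3\right)\right) 31 = \left(-17 - 66\right) 31 = \left(-83\right) 31 = -2573$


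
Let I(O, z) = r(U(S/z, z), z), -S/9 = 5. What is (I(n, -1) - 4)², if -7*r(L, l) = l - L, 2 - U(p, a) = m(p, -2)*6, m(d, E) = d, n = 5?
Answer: 87025/49 ≈ 1776.0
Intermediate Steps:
S = -45 (S = -9*5 = -45)
U(p, a) = 2 - 6*p (U(p, a) = 2 - p*6 = 2 - 6*p)
r(L, l) = -l/7 + L/7 (r(L, l) = -(l - L)/7 = -l/7 + L/7)
I(O, z) = 2/7 - z/7 + 270/(7*z) (I(O, z) = -z/7 + (2 - (-270)/z)/7 = -z/7 + (2 + 270/z)/7 = -z/7 + (2/7 + 270/(7*z)) = 2/7 - z/7 + 270/(7*z))
(I(n, -1) - 4)² = ((⅐)*(270 - 1*(-1)² + 2*(-1))/(-1) - 4)² = ((⅐)*(-1)*(270 - 1*1 - 2) - 4)² = ((⅐)*(-1)*(270 - 1 - 2) - 4)² = ((⅐)*(-1)*267 - 4)² = (-267/7 - 4)² = (-295/7)² = 87025/49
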